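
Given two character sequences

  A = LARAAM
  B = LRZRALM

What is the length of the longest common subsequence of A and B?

Taking L [1,1] → R [3,4] → A [4,5] → M [6,7] gives a common subsequence of length 4, and the DP table's final entry dp[6][7] is also 4, so no common subsequence is longer.

4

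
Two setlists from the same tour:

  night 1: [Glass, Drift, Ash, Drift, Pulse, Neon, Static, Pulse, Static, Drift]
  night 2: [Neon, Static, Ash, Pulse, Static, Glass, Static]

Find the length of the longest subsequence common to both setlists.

One common subsequence of length 4: Ash at night 1[3]=night 2[3], Pulse at night 1[5]=night 2[4], Static at night 1[7]=night 2[5], Static at night 1[9]=night 2[7]. dp[10][7] = 4 confirms this is the maximum.

4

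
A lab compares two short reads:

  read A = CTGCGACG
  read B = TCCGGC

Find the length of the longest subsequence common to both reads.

One common subsequence of length 4: C (read A #1, read B #3); then G (read A #3, read B #4); then G (read A #5, read B #5); then C (read A #7, read B #6), and the DP table's final entry dp[8][6] is also 4, so no common subsequence is longer.

4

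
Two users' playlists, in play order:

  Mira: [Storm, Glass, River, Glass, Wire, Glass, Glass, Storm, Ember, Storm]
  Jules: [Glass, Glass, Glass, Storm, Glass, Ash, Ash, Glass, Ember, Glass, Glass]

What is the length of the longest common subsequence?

5

Taking Storm at Mira[1]=Jules[4], then Glass at Mira[2]=Jules[5], then Glass at Mira[4]=Jules[8], then Glass at Mira[6]=Jules[10], then Glass at Mira[7]=Jules[11] gives a common subsequence of length 5. Since dp[10][11] = 5, nothing longer is possible.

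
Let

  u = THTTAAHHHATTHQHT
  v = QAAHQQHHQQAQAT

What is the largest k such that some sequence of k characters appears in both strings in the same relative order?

8

Match A at u[5]=v[2]; then A at u[6]=v[3]; then H at u[7]=v[4]; then H at u[8]=v[7]; then H at u[9]=v[8]; then A at u[10]=v[11]; then Q at u[14]=v[12]; then T at u[16]=v[14] — 8 characters in the same relative order in both. The LCS DP gives dp[16][14] = 8, so this is optimal.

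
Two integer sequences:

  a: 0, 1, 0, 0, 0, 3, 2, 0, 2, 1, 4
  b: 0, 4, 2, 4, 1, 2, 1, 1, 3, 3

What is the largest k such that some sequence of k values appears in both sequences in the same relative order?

4

Match 0 (a #1, b #1); then 1 (a #2, b #5); then 2 (a #7, b #6); then 1 (a #10, b #8) — 4 values in the same relative order in both. Since dp[11][10] = 4, nothing longer is possible.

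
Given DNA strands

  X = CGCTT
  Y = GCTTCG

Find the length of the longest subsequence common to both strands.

Match G at X[2]=Y[1], C at X[3]=Y[2], T at X[4]=Y[3], T at X[5]=Y[4] — 4 bases in the same relative order in both. Since dp[5][6] = 4, nothing longer is possible.

4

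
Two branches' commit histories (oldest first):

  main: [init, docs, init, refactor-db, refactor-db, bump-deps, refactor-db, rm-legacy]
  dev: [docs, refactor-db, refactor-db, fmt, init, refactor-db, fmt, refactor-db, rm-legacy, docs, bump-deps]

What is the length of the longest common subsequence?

Taking docs [2,1], init [3,5], refactor-db [4,6], refactor-db [5,8], bump-deps [6,11] gives a common subsequence of length 5. The LCS DP gives dp[8][11] = 5, so this is optimal.

5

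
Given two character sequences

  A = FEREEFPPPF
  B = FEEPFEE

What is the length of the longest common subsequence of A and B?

One common subsequence of length 5: F at A[1]=B[1] → E at A[4]=B[2] → E at A[5]=B[3] → P at A[9]=B[4] → F at A[10]=B[5]. Since dp[10][7] = 5, nothing longer is possible.

5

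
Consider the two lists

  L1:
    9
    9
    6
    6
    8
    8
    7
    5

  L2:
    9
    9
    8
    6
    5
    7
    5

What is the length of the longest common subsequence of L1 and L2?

5

Match 9 (L1 #1, L2 #1) → 9 (L1 #2, L2 #2) → 6 (L1 #3, L2 #4) → 7 (L1 #7, L2 #6) → 5 (L1 #8, L2 #7) — 5 values in the same relative order in both. dp[8][7] = 5 confirms this is the maximum.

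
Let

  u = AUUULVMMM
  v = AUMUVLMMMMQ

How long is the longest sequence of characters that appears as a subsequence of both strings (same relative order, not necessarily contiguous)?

7

Match A at u[1]=v[1]; then U at u[2]=v[2]; then U at u[3]=v[4]; then L at u[5]=v[6]; then M at u[7]=v[8]; then M at u[8]=v[9]; then M at u[9]=v[10] — 7 characters in the same relative order in both. dp[9][11] = 7 confirms this is the maximum.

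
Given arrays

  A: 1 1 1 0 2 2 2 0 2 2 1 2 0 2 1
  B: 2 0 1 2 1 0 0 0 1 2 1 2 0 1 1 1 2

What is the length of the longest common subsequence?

9

Pick 1 [1,3]; then 1 [2,5]; then 0 [4,7]; then 0 [8,8]; then 2 [10,10]; then 1 [11,11]; then 2 [12,12]; then 0 [13,13]; then 2 [14,17]; all 9 values appear in both, in order. dp[15][17] = 9 confirms this is the maximum.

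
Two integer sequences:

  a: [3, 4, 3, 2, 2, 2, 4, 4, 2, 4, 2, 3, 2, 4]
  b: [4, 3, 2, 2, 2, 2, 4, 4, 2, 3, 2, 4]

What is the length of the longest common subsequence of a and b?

11

Taking 4 (a #2, b #1); then 3 (a #3, b #2); then 2 (a #4, b #4); then 2 (a #5, b #5); then 2 (a #6, b #6); then 4 (a #8, b #7); then 4 (a #10, b #8); then 2 (a #11, b #9); then 3 (a #12, b #10); then 2 (a #13, b #11); then 4 (a #14, b #12) gives a common subsequence of length 11. Since dp[14][12] = 11, nothing longer is possible.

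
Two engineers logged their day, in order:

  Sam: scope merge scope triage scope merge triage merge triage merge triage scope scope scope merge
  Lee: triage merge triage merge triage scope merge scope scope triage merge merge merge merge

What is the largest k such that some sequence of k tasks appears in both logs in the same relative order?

9

Pick triage at Sam[4]=Lee[1]; then merge at Sam[6]=Lee[2]; then triage at Sam[7]=Lee[3]; then merge at Sam[8]=Lee[4]; then triage at Sam[9]=Lee[5]; then merge at Sam[10]=Lee[7]; then scope at Sam[12]=Lee[8]; then scope at Sam[13]=Lee[9]; then merge at Sam[15]=Lee[14]; all 9 tasks appear in both, in order. The LCS DP gives dp[15][14] = 9, so this is optimal.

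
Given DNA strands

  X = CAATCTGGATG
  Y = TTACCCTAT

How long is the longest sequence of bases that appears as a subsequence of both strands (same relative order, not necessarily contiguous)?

5

Let dp[i][j] be the LCS length of the first i bases of X and the first j bases of Y. dp[i][j] = dp[i-1][j-1]+1 when the i-th and j-th bases match, else max(dp[i-1][j], dp[i][j-1]).
    ·  T  T  A  C  C  C  T  A  T
 ·  0  0  0  0  0  0  0  0  0  0
 C  0  0  0  0  1  1  1  1  1  1
 A  0  0  0  1  1  1  1  1  2  2
 A  0  0  0  1  1  1  1  1  2  2
 T  0  1  1  1  1  1  1  2  2  3
 C  0  1  1  1  2  2  2  2  2  3
 T  0  1  2  2  2  2  2  3  3  3
 G  0  1  2  2  2  2  2  3  3  3
 G  0  1  2  2  2  2  2  3  3  3
 A  0  1  2  3  3  3  3  3  4  4
 T  0  1  2  3  3  3  3  4  4  5
 G  0  1  2  3  3  3  3  4  4  5
dp[11][9] = 5. One LCS (by backtracking along matches): CCTAT.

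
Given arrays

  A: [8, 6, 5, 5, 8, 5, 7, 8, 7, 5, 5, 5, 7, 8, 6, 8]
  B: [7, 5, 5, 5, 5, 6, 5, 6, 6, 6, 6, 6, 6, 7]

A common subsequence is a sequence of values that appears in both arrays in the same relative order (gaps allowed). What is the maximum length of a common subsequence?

6

Pick 5 (A #3, B #2) → 5 (A #4, B #3) → 5 (A #6, B #4) → 5 (A #10, B #5) → 5 (A #11, B #7) → 7 (A #13, B #14); all 6 values appear in both, in order. The LCS DP gives dp[16][14] = 6, so this is optimal.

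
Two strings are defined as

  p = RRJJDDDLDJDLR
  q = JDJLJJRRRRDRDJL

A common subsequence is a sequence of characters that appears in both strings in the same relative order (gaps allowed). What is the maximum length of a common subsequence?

6

Taking R [1,9], R [2,10], D [5,11], D [9,13], J [10,14], L [12,15] gives a common subsequence of length 6. Since dp[13][15] = 6, nothing longer is possible.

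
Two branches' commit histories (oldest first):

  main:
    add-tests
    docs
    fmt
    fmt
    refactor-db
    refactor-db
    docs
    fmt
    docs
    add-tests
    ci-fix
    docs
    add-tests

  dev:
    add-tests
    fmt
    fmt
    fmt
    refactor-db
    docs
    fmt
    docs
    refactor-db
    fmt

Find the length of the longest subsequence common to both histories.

7

Pick add-tests [1,1]; then fmt [3,3]; then fmt [4,4]; then refactor-db [6,5]; then docs [7,6]; then fmt [8,7]; then docs [9,8]; all 7 commits appear in both, in order. Since dp[13][10] = 7, nothing longer is possible.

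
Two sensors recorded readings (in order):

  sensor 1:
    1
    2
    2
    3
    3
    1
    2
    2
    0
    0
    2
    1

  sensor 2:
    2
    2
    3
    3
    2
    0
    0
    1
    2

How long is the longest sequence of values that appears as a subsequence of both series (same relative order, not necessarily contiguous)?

8

One common subsequence of length 8: 2 [2,1] → 2 [3,2] → 3 [4,3] → 3 [5,4] → 2 [8,5] → 0 [9,6] → 0 [10,7] → 2 [11,9]. dp[12][9] = 8 confirms this is the maximum.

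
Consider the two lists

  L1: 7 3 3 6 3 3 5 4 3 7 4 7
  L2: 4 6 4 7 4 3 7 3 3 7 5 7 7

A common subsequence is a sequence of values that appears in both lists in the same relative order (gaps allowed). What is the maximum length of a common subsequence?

Match 7 [1,4], 3 [2,6], 3 [3,8], 3 [5,9], 5 [7,11], 7 [10,12], 7 [12,13] — 7 values in the same relative order in both. dp[12][13] = 7 confirms this is the maximum.

7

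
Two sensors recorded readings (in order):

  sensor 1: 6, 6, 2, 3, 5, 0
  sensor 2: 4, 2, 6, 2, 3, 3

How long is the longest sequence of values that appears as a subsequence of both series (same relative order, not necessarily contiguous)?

Let dp[i][j] be the LCS length of the first i values of sensor 1 and the first j values of sensor 2. dp[i][j] = dp[i-1][j-1]+1 when the i-th and j-th values match, else max(dp[i-1][j], dp[i][j-1]).
    ·  4  2  6  2  3  3
 ·  0  0  0  0  0  0  0
 6  0  0  0  1  1  1  1
 6  0  0  0  1  1  1  1
 2  0  0  1  1  2  2  2
 3  0  0  1  1  2  3  3
 5  0  0  1  1  2  3  3
 0  0  0  1  1  2  3  3
dp[6][6] = 3. One LCS (by backtracking along matches): 6, 2, 3.

3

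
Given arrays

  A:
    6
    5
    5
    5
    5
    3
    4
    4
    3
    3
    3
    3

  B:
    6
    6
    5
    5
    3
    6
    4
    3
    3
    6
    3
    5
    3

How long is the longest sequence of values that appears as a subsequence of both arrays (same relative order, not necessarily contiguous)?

9

Pick 6 at A[1]=B[2] → 5 at A[4]=B[3] → 5 at A[5]=B[4] → 3 at A[6]=B[5] → 4 at A[8]=B[7] → 3 at A[9]=B[8] → 3 at A[10]=B[9] → 3 at A[11]=B[11] → 3 at A[12]=B[13]; all 9 values appear in both, in order. The LCS DP gives dp[12][13] = 9, so this is optimal.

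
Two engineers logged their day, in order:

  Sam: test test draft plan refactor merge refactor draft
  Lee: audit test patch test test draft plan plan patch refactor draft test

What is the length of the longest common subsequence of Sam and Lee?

6

Pick test [1,4], test [2,5], draft [3,6], plan [4,8], refactor [7,10], draft [8,11]; all 6 tasks appear in both, in order, and the DP table's final entry dp[8][12] is also 6, so no common subsequence is longer.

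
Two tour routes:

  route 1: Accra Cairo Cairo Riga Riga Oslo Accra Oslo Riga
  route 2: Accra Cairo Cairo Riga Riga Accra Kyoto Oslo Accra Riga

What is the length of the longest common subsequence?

8

Pick Accra at route 1[1]=route 2[1], then Cairo at route 1[2]=route 2[2], then Cairo at route 1[3]=route 2[3], then Riga at route 1[4]=route 2[4], then Riga at route 1[5]=route 2[5], then Oslo at route 1[6]=route 2[8], then Accra at route 1[7]=route 2[9], then Riga at route 1[9]=route 2[10]; all 8 stops appear in both, in order. Since dp[9][10] = 8, nothing longer is possible.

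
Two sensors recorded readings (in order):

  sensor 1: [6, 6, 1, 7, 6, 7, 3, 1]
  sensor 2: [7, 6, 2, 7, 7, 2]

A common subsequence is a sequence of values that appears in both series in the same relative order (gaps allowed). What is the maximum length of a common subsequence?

Let dp[i][j] be the LCS length of the first i values of sensor 1 and the first j values of sensor 2. dp[i][j] = dp[i-1][j-1]+1 when the i-th and j-th values match, else max(dp[i-1][j], dp[i][j-1]).
    ·  7  6  2  7  7  2
 ·  0  0  0  0  0  0  0
 6  0  0  1  1  1  1  1
 6  0  0  1  1  1  1  1
 1  0  0  1  1  1  1  1
 7  0  1  1  1  2  2  2
 6  0  1  2  2  2  2  2
 7  0  1  2  2  3  3  3
 3  0  1  2  2  3  3  3
 1  0  1  2  2  3  3  3
dp[8][6] = 3. One LCS (by backtracking along matches): 6, 7, 7.

3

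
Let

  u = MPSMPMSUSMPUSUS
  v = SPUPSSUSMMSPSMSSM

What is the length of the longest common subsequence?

9

Taking P at u[2]=v[4], then S at u[3]=v[8], then M at u[4]=v[9], then M at u[6]=v[10], then S at u[7]=v[11], then S at u[9]=v[13], then M at u[10]=v[14], then S at u[13]=v[15], then S at u[15]=v[16] gives a common subsequence of length 9. Since dp[15][17] = 9, nothing longer is possible.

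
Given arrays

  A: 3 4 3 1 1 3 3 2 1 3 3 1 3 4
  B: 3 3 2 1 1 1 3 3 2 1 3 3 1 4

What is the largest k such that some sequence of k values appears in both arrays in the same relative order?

12

Match 3 [1,1], 3 [3,2], 1 [4,5], 1 [5,6], 3 [6,7], 3 [7,8], 2 [8,9], 1 [9,10], 3 [10,11], 3 [11,12], 1 [12,13], 4 [14,14] — 12 values in the same relative order in both, and the DP table's final entry dp[14][14] is also 12, so no common subsequence is longer.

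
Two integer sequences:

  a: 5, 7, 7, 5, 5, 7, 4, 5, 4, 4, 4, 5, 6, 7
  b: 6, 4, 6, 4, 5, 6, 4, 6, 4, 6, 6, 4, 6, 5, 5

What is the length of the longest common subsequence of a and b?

One common subsequence of length 6: 4 at a[7]=b[4], 5 at a[8]=b[5], 4 at a[9]=b[7], 4 at a[10]=b[9], 4 at a[11]=b[12], 5 at a[12]=b[15]. dp[14][15] = 6 confirms this is the maximum.

6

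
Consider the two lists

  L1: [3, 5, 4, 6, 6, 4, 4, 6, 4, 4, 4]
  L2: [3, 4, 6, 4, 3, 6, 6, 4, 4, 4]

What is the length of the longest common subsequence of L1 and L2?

Let dp[i][j] be the LCS length of the first i values of L1 and the first j values of L2. dp[i][j] = dp[i-1][j-1]+1 when the i-th and j-th values match, else max(dp[i-1][j], dp[i][j-1]).
    ·  3  4  6  4  3  6  6  4  4  4
 ·  0  0  0  0  0  0  0  0  0  0  0
 3  0  1  1  1  1  1  1  1  1  1  1
 5  0  1  1  1  1  1  1  1  1  1  1
 4  0  1  2  2  2  2  2  2  2  2  2
 6  0  1  2  3  3  3  3  3  3  3  3
 6  0  1  2  3  3  3  4  4  4  4  4
 4  0  1  2  3  4  4  4  4  5  5  5
 4  0  1  2  3  4  4  4  4  5  6  6
 6  0  1  2  3  4  4  5  5  5  6  6
 4  0  1  2  3  4  4  5  5  6  6  7
 4  0  1  2  3  4  4  5  5  6  7  7
 4  0  1  2  3  4  4  5  5  6  7  8
dp[11][10] = 8. One LCS (by backtracking along matches): 3, 4, 6, 6, 6, 4, 4, 4.

8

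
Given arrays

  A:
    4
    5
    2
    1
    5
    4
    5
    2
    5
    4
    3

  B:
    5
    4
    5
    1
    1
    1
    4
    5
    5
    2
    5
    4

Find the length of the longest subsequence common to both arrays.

8

Pick 4 (A #1, B #2), then 5 (A #2, B #3), then 1 (A #4, B #6), then 5 (A #5, B #8), then 5 (A #7, B #9), then 2 (A #8, B #10), then 5 (A #9, B #11), then 4 (A #10, B #12); all 8 values appear in both, in order. The LCS DP gives dp[11][12] = 8, so this is optimal.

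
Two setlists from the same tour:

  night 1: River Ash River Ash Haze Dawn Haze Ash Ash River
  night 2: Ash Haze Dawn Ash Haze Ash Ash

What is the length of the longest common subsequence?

6

Taking Ash (night 1 #4, night 2 #1), then Haze (night 1 #5, night 2 #2), then Dawn (night 1 #6, night 2 #3), then Haze (night 1 #7, night 2 #5), then Ash (night 1 #8, night 2 #6), then Ash (night 1 #9, night 2 #7) gives a common subsequence of length 6. The LCS DP gives dp[10][7] = 6, so this is optimal.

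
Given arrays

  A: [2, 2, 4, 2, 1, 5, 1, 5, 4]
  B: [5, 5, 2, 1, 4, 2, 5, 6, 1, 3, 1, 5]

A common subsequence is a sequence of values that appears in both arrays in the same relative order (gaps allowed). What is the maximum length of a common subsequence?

6

Let dp[i][j] be the LCS length of the first i values of A and the first j values of B. dp[i][j] = dp[i-1][j-1]+1 when the i-th and j-th values match, else max(dp[i-1][j], dp[i][j-1]).
    ·  5  5  2  1  4  2  5  6  1  3  1  5
 ·  0  0  0  0  0  0  0  0  0  0  0  0  0
 2  0  0  0  1  1  1  1  1  1  1  1  1  1
 2  0  0  0  1  1  1  2  2  2  2  2  2  2
 4  0  0  0  1  1  2  2  2  2  2  2  2  2
 2  0  0  0  1  1  2  3  3  3  3  3  3  3
 1  0  0  0  1  2  2  3  3  3  4  4  4  4
 5  0  1  1  1  2  2  3  4  4  4  4  4  5
 1  0  1  1  1  2  2  3  4  4  5  5  5  5
 5  0  1  2  2  2  2  3  4  4  5  5  5  6
 4  0  1  2  2  2  3  3  4  4  5  5  5  6
dp[9][12] = 6. One LCS (by backtracking along matches): 2, 4, 2, 1, 1, 5.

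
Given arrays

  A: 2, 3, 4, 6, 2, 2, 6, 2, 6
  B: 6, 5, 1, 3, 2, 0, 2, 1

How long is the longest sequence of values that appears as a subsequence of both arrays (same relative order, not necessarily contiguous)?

Let dp[i][j] be the LCS length of the first i values of A and the first j values of B. dp[i][j] = dp[i-1][j-1]+1 when the i-th and j-th values match, else max(dp[i-1][j], dp[i][j-1]).
    ·  6  5  1  3  2  0  2  1
 ·  0  0  0  0  0  0  0  0  0
 2  0  0  0  0  0  1  1  1  1
 3  0  0  0  0  1  1  1  1  1
 4  0  0  0  0  1  1  1  1  1
 6  0  1  1  1  1  1  1  1  1
 2  0  1  1  1  1  2  2  2  2
 2  0  1  1  1  1  2  2  3  3
 6  0  1  1  1  1  2  2  3  3
 2  0  1  1  1  1  2  2  3  3
 6  0  1  1  1  1  2  2  3  3
dp[9][8] = 3. One LCS (by backtracking along matches): 3, 2, 2.

3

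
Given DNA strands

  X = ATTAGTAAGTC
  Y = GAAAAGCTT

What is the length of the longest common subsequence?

6

Pick A (X #1, Y #2), then A (X #4, Y #3), then A (X #7, Y #4), then A (X #8, Y #5), then G (X #9, Y #6), then T (X #10, Y #9); all 6 bases appear in both, in order. The LCS DP gives dp[11][9] = 6, so this is optimal.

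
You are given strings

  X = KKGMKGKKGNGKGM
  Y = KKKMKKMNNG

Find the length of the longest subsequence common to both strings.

Match K at X[1]=Y[2], K at X[2]=Y[3], M at X[4]=Y[4], K at X[5]=Y[5], K at X[7]=Y[6], N at X[10]=Y[9], G at X[13]=Y[10] — 7 characters in the same relative order in both. Since dp[14][10] = 7, nothing longer is possible.

7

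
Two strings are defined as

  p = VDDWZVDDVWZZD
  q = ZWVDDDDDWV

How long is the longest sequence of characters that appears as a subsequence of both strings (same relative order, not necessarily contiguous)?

6

Let dp[i][j] be the LCS length of the first i characters of p and the first j characters of q. dp[i][j] = dp[i-1][j-1]+1 when the i-th and j-th characters match, else max(dp[i-1][j], dp[i][j-1]).
    ·  Z  W  V  D  D  D  D  D  W  V
 ·  0  0  0  0  0  0  0  0  0  0  0
 V  0  0  0  1  1  1  1  1  1  1  1
 D  0  0  0  1  2  2  2  2  2  2  2
 D  0  0  0  1  2  3  3  3  3  3  3
 W  0  0  1  1  2  3  3  3  3  4  4
 Z  0  1  1  1  2  3  3  3  3  4  4
 V  0  1  1  2  2  3  3  3  3  4  5
 D  0  1  1  2  3  3  4  4  4  4  5
 D  0  1  1  2  3  4  4  5  5  5  5
 V  0  1  1  2  3  4  4  5  5  5  6
 W  0  1  2  2  3  4  4  5  5  6  6
 Z  0  1  2  2  3  4  4  5  5  6  6
 Z  0  1  2  2  3  4  4  5  5  6  6
 D  0  1  2  2  3  4  5  5  6  6  6
dp[13][10] = 6. One LCS (by backtracking along matches): VDDDDV.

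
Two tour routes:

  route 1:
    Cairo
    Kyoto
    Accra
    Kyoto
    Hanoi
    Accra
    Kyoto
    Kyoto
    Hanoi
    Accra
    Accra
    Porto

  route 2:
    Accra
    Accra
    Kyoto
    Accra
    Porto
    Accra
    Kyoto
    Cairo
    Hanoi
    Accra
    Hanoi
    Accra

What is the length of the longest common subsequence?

Pick Kyoto [2,3] → Accra [3,6] → Kyoto [4,7] → Hanoi [5,9] → Accra [6,10] → Hanoi [9,11] → Accra [11,12]; all 7 stops appear in both, in order, and the DP table's final entry dp[12][12] is also 7, so no common subsequence is longer.

7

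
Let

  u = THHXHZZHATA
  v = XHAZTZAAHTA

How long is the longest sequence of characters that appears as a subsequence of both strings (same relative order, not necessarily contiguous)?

Let dp[i][j] be the LCS length of the first i characters of u and the first j characters of v. dp[i][j] = dp[i-1][j-1]+1 when the i-th and j-th characters match, else max(dp[i-1][j], dp[i][j-1]).
    ·  X  H  A  Z  T  Z  A  A  H  T  A
 ·  0  0  0  0  0  0  0  0  0  0  0  0
 T  0  0  0  0  0  1  1  1  1  1  1  1
 H  0  0  1  1  1  1  1  1  1  2  2  2
 H  0  0  1  1  1  1  1  1  1  2  2  2
 X  0  1  1  1  1  1  1  1  1  2  2  2
 H  0  1  2  2  2  2  2  2  2  2  2  2
 Z  0  1  2  2  3  3  3  3  3  3  3  3
 Z  0  1  2  2  3  3  4  4  4  4  4  4
 H  0  1  2  2  3  3  4  4  4  5  5  5
 A  0  1  2  3  3  3  4  5  5  5  5  6
 T  0  1  2  3  3  4  4  5  5  5  6  6
 A  0  1  2  3  3  4  4  5  6  6  6  7
dp[11][11] = 7. One LCS (by backtracking along matches): XHZZHTA.

7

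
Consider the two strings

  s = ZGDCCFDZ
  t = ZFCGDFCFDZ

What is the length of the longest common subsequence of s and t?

One common subsequence of length 7: Z [1,1], then G [2,4], then D [3,5], then C [5,7], then F [6,8], then D [7,9], then Z [8,10]. The LCS DP gives dp[8][10] = 7, so this is optimal.

7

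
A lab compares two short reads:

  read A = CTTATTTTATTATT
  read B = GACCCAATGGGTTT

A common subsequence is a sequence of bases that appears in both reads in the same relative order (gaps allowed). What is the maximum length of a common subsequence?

7

Taking C (read A #1, read B #5); then A (read A #4, read B #6); then A (read A #9, read B #7); then T (read A #10, read B #8); then T (read A #11, read B #12); then T (read A #13, read B #13); then T (read A #14, read B #14) gives a common subsequence of length 7. dp[14][14] = 7 confirms this is the maximum.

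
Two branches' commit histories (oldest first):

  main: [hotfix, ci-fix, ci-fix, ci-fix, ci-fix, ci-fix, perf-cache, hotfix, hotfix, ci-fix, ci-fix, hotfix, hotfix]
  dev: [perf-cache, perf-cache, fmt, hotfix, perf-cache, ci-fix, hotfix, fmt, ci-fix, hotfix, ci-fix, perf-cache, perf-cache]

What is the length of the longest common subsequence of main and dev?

5

Pick hotfix at main[1]=dev[4], then ci-fix at main[2]=dev[6], then ci-fix at main[3]=dev[9], then ci-fix at main[4]=dev[11], then perf-cache at main[7]=dev[13]; all 5 commits appear in both, in order. Since dp[13][13] = 5, nothing longer is possible.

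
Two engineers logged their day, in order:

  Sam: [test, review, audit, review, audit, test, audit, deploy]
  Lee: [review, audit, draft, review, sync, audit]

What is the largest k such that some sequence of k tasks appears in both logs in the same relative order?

4

Taking review (Sam #2, Lee #1), then audit (Sam #3, Lee #2), then review (Sam #4, Lee #4), then audit (Sam #7, Lee #6) gives a common subsequence of length 4, and the DP table's final entry dp[8][6] is also 4, so no common subsequence is longer.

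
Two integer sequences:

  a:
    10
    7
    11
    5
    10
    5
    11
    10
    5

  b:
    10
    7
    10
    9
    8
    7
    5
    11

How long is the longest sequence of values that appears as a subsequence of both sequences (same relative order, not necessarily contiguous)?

5

Let dp[i][j] be the LCS length of the first i values of a and the first j values of b. dp[i][j] = dp[i-1][j-1]+1 when the i-th and j-th values match, else max(dp[i-1][j], dp[i][j-1]).
    · 10  7 10  9  8  7  5 11
 ·  0  0  0  0  0  0  0  0  0
10  0  1  1  1  1  1  1  1  1
 7  0  1  2  2  2  2  2  2  2
11  0  1  2  2  2  2  2  2  3
 5  0  1  2  2  2  2  2  3  3
10  0  1  2  3  3  3  3  3  3
 5  0  1  2  3  3  3  3  4  4
11  0  1  2  3  3  3  3  4  5
10  0  1  2  3  3  3  3  4  5
 5  0  1  2  3  3  3  3  4  5
dp[9][8] = 5. One LCS (by backtracking along matches): 10, 7, 10, 5, 11.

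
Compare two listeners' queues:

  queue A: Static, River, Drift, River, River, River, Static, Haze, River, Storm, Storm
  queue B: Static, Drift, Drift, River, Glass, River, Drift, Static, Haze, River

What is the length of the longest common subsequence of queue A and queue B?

Pick Static [1,1], Drift [3,3], River [4,4], River [5,6], Static [7,8], Haze [8,9], River [9,10]; all 7 songs appear in both, in order. Since dp[11][10] = 7, nothing longer is possible.

7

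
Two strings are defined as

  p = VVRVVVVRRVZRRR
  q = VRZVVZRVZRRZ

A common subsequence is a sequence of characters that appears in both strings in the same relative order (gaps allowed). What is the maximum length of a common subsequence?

9

One common subsequence of length 9: V [2,1], then R [3,2], then V [4,4], then V [5,5], then R [9,7], then V [10,8], then Z [11,9], then R [12,10], then R [13,11], and the DP table's final entry dp[14][12] is also 9, so no common subsequence is longer.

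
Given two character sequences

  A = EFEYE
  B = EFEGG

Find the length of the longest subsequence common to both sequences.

3

Let dp[i][j] be the LCS length of the first i characters of A and the first j characters of B. dp[i][j] = dp[i-1][j-1]+1 when the i-th and j-th characters match, else max(dp[i-1][j], dp[i][j-1]).
    ·  E  F  E  G  G
 ·  0  0  0  0  0  0
 E  0  1  1  1  1  1
 F  0  1  2  2  2  2
 E  0  1  2  3  3  3
 Y  0  1  2  3  3  3
 E  0  1  2  3  3  3
dp[5][5] = 3. One LCS (by backtracking along matches): EFE.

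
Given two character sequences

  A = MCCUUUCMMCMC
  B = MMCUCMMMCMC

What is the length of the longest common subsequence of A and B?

Pick M [1,2] → C [3,3] → U [6,4] → C [7,5] → M [8,7] → M [9,8] → C [10,9] → M [11,10] → C [12,11]; all 9 characters appear in both, in order. dp[12][11] = 9 confirms this is the maximum.

9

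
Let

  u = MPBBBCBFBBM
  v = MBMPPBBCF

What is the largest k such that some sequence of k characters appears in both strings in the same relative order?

6

Let dp[i][j] be the LCS length of the first i characters of u and the first j characters of v. dp[i][j] = dp[i-1][j-1]+1 when the i-th and j-th characters match, else max(dp[i-1][j], dp[i][j-1]).
    ·  M  B  M  P  P  B  B  C  F
 ·  0  0  0  0  0  0  0  0  0  0
 M  0  1  1  1  1  1  1  1  1  1
 P  0  1  1  1  2  2  2  2  2  2
 B  0  1  2  2  2  2  3  3  3  3
 B  0  1  2  2  2  2  3  4  4  4
 B  0  1  2  2  2  2  3  4  4  4
 C  0  1  2  2  2  2  3  4  5  5
 B  0  1  2  2  2  2  3  4  5  5
 F  0  1  2  2  2  2  3  4  5  6
 B  0  1  2  2  2  2  3  4  5  6
 B  0  1  2  2  2  2  3  4  5  6
 M  0  1  2  3  3  3  3  4  5  6
dp[11][9] = 6. One LCS (by backtracking along matches): MPBBCF.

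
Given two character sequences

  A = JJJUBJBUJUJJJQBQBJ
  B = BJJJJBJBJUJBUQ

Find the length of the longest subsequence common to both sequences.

11

One common subsequence of length 11: J [1,3] → J [2,4] → J [3,5] → B [5,6] → J [6,7] → B [7,8] → J [9,9] → U [10,10] → J [13,11] → B [15,12] → Q [16,14]. dp[18][14] = 11 confirms this is the maximum.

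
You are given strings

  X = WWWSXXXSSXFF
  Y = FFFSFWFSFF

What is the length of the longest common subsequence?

4

Taking W [1,6]; then S [9,8]; then F [11,9]; then F [12,10] gives a common subsequence of length 4. dp[12][10] = 4 confirms this is the maximum.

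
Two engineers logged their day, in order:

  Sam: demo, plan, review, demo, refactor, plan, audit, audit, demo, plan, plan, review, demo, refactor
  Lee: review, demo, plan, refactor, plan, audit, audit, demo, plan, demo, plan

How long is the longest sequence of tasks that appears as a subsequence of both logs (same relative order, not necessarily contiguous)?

Taking demo (Sam #1, Lee #2), then plan (Sam #2, Lee #3), then refactor (Sam #5, Lee #4), then plan (Sam #6, Lee #5), then audit (Sam #7, Lee #6), then audit (Sam #8, Lee #7), then demo (Sam #9, Lee #8), then plan (Sam #10, Lee #9), then plan (Sam #11, Lee #11) gives a common subsequence of length 9. dp[14][11] = 9 confirms this is the maximum.

9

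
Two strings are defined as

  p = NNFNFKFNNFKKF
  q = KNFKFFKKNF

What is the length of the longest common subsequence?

8

Match N [4,2] → F [5,3] → K [6,4] → F [7,5] → F [10,6] → K [11,7] → K [12,8] → F [13,10] — 8 characters in the same relative order in both. dp[13][10] = 8 confirms this is the maximum.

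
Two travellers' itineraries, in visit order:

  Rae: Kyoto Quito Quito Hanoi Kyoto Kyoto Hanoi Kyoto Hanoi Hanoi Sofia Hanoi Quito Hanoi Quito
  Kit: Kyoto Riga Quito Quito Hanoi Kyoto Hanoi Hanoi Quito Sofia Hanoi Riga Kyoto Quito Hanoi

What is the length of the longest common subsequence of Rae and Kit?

11

Match Kyoto at Rae[1]=Kit[1]; then Quito at Rae[2]=Kit[3]; then Quito at Rae[3]=Kit[4]; then Hanoi at Rae[4]=Kit[5]; then Kyoto at Rae[6]=Kit[6]; then Hanoi at Rae[7]=Kit[7]; then Hanoi at Rae[9]=Kit[8]; then Sofia at Rae[11]=Kit[10]; then Hanoi at Rae[12]=Kit[11]; then Quito at Rae[13]=Kit[14]; then Hanoi at Rae[14]=Kit[15] — 11 stops in the same relative order in both. dp[15][15] = 11 confirms this is the maximum.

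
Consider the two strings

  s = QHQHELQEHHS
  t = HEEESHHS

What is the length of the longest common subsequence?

6

Taking H at s[2]=t[1], then E at s[5]=t[3], then E at s[8]=t[4], then H at s[9]=t[6], then H at s[10]=t[7], then S at s[11]=t[8] gives a common subsequence of length 6. dp[11][8] = 6 confirms this is the maximum.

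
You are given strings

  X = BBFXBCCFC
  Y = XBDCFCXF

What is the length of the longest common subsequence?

Let dp[i][j] be the LCS length of the first i characters of X and the first j characters of Y. dp[i][j] = dp[i-1][j-1]+1 when the i-th and j-th characters match, else max(dp[i-1][j], dp[i][j-1]).
    ·  X  B  D  C  F  C  X  F
 ·  0  0  0  0  0  0  0  0  0
 B  0  0  1  1  1  1  1  1  1
 B  0  0  1  1  1  1  1  1  1
 F  0  0  1  1  1  2  2  2  2
 X  0  1  1  1  1  2  2  3  3
 B  0  1  2  2  2  2  2  3  3
 C  0  1  2  2  3  3  3  3  3
 C  0  1  2  2  3  3  4  4  4
 F  0  1  2  2  3  4  4  4  5
 C  0  1  2  2  3  4  5  5  5
dp[9][8] = 5. One LCS (by backtracking along matches): XBCCF.

5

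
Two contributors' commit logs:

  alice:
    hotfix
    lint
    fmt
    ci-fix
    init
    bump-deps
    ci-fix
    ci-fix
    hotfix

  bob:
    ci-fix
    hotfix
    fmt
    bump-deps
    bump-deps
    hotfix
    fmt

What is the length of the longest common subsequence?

Pick hotfix (alice #1, bob #2), then fmt (alice #3, bob #3), then bump-deps (alice #6, bob #5), then hotfix (alice #9, bob #6); all 4 commits appear in both, in order. Since dp[9][7] = 4, nothing longer is possible.

4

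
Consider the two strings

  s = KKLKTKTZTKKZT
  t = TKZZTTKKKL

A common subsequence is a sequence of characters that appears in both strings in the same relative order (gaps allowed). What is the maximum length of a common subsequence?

6

Taking T at s[5]=t[1], then K at s[6]=t[2], then T at s[7]=t[5], then T at s[9]=t[6], then K at s[10]=t[8], then K at s[11]=t[9] gives a common subsequence of length 6. The LCS DP gives dp[13][10] = 6, so this is optimal.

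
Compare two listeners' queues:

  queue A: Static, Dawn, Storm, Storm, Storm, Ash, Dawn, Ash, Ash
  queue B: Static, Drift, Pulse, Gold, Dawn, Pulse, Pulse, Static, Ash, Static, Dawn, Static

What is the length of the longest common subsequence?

Match Static at queue A[1]=queue B[1] → Dawn at queue A[2]=queue B[5] → Ash at queue A[6]=queue B[9] → Dawn at queue A[7]=queue B[11] — 4 songs in the same relative order in both. Since dp[9][12] = 4, nothing longer is possible.

4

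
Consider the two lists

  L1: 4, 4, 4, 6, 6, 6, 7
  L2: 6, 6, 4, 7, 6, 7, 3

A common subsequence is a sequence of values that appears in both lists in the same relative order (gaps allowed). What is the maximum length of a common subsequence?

Pick 6 [4,1], then 6 [5,2], then 6 [6,5], then 7 [7,6]; all 4 values appear in both, in order. Since dp[7][7] = 4, nothing longer is possible.

4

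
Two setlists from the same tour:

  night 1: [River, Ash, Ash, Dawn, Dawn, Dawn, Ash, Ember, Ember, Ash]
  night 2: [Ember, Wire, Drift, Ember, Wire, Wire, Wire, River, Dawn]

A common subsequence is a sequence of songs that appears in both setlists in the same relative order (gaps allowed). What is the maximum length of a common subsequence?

Taking River [1,8] → Dawn [6,9] gives a common subsequence of length 2. dp[10][9] = 2 confirms this is the maximum.

2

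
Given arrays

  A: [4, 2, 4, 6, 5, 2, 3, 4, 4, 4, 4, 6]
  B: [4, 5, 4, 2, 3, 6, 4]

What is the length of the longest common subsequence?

Pick 4 [1,1], 4 [3,3], 2 [6,4], 3 [7,5], 4 [11,7]; all 5 values appear in both, in order. Since dp[12][7] = 5, nothing longer is possible.

5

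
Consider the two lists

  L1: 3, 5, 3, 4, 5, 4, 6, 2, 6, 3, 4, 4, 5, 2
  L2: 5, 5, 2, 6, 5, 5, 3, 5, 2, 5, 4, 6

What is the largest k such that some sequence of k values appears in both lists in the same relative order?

Match 5 (L1 #2, L2 #1), then 5 (L1 #5, L2 #2), then 2 (L1 #8, L2 #3), then 6 (L1 #9, L2 #4), then 3 (L1 #10, L2 #7), then 5 (L1 #13, L2 #8), then 2 (L1 #14, L2 #9) — 7 values in the same relative order in both. The LCS DP gives dp[14][12] = 7, so this is optimal.

7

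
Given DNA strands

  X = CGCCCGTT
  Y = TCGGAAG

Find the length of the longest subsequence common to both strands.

3

Let dp[i][j] be the LCS length of the first i bases of X and the first j bases of Y. dp[i][j] = dp[i-1][j-1]+1 when the i-th and j-th bases match, else max(dp[i-1][j], dp[i][j-1]).
    ·  T  C  G  G  A  A  G
 ·  0  0  0  0  0  0  0  0
 C  0  0  1  1  1  1  1  1
 G  0  0  1  2  2  2  2  2
 C  0  0  1  2  2  2  2  2
 C  0  0  1  2  2  2  2  2
 C  0  0  1  2  2  2  2  2
 G  0  0  1  2  3  3  3  3
 T  0  1  1  2  3  3  3  3
 T  0  1  1  2  3  3  3  3
dp[8][7] = 3. One LCS (by backtracking along matches): CGG.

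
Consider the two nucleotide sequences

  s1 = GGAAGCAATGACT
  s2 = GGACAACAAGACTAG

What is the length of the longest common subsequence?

Match G (s1 #1, s2 #1), then G (s1 #2, s2 #2), then A (s1 #3, s2 #5), then A (s1 #4, s2 #6), then C (s1 #6, s2 #7), then A (s1 #7, s2 #8), then A (s1 #8, s2 #9), then G (s1 #10, s2 #10), then A (s1 #11, s2 #11), then C (s1 #12, s2 #12), then T (s1 #13, s2 #13) — 11 bases in the same relative order in both. Since dp[13][15] = 11, nothing longer is possible.

11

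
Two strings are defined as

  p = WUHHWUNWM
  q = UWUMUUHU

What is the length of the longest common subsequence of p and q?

Pick W at p[1]=q[2] → U at p[2]=q[6] → H at p[4]=q[7] → U at p[6]=q[8]; all 4 characters appear in both, in order. Since dp[9][8] = 4, nothing longer is possible.

4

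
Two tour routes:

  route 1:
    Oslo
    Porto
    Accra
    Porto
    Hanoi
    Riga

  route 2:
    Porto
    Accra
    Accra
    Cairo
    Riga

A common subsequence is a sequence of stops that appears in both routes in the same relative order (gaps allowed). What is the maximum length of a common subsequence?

Taking Porto (route 1 #2, route 2 #1); then Accra (route 1 #3, route 2 #3); then Riga (route 1 #6, route 2 #5) gives a common subsequence of length 3. The LCS DP gives dp[6][5] = 3, so this is optimal.

3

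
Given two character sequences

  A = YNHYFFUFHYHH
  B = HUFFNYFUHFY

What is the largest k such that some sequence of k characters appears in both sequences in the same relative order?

Pick N at A[2]=B[5], Y at A[4]=B[6], F at A[6]=B[7], U at A[7]=B[8], F at A[8]=B[10], Y at A[10]=B[11]; all 6 characters appear in both, in order. dp[12][11] = 6 confirms this is the maximum.

6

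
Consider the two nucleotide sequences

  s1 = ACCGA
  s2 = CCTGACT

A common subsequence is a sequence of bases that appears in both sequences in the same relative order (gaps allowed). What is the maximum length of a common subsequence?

4

Let dp[i][j] be the LCS length of the first i bases of s1 and the first j bases of s2. dp[i][j] = dp[i-1][j-1]+1 when the i-th and j-th bases match, else max(dp[i-1][j], dp[i][j-1]).
    ·  C  C  T  G  A  C  T
 ·  0  0  0  0  0  0  0  0
 A  0  0  0  0  0  1  1  1
 C  0  1  1  1  1  1  2  2
 C  0  1  2  2  2  2  2  2
 G  0  1  2  2  3  3  3  3
 A  0  1  2  2  3  4  4  4
dp[5][7] = 4. One LCS (by backtracking along matches): CCGA.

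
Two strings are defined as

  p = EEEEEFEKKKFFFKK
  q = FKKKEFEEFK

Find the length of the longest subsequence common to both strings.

7

One common subsequence of length 7: F at p[6]=q[1], K at p[8]=q[2], K at p[9]=q[3], K at p[10]=q[4], F at p[11]=q[6], F at p[13]=q[9], K at p[15]=q[10]. Since dp[15][10] = 7, nothing longer is possible.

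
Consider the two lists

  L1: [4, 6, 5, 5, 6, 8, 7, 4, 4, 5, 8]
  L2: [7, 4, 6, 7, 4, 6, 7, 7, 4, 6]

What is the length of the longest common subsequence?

5

Let dp[i][j] be the LCS length of the first i values of L1 and the first j values of L2. dp[i][j] = dp[i-1][j-1]+1 when the i-th and j-th values match, else max(dp[i-1][j], dp[i][j-1]).
    ·  7  4  6  7  4  6  7  7  4  6
 ·  0  0  0  0  0  0  0  0  0  0  0
 4  0  0  1  1  1  1  1  1  1  1  1
 6  0  0  1  2  2  2  2  2  2  2  2
 5  0  0  1  2  2  2  2  2  2  2  2
 5  0  0  1  2  2  2  2  2  2  2  2
 6  0  0  1  2  2  2  3  3  3  3  3
 8  0  0  1  2  2  2  3  3  3  3  3
 7  0  1  1  2  3  3  3  4  4  4  4
 4  0  1  2  2  3  4  4  4  4  5  5
 4  0  1  2  2  3  4  4  4  4  5  5
 5  0  1  2  2  3  4  4  4  4  5  5
 8  0  1  2  2  3  4  4  4  4  5  5
dp[11][10] = 5. One LCS (by backtracking along matches): 4, 6, 6, 7, 4.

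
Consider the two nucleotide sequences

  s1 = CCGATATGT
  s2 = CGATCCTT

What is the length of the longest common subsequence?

6

Match C [2,1] → G [3,2] → A [4,3] → T [5,4] → T [7,7] → T [9,8] — 6 bases in the same relative order in both. Since dp[9][8] = 6, nothing longer is possible.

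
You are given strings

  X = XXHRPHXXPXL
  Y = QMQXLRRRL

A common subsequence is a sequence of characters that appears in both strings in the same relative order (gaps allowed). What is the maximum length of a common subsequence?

3

One common subsequence of length 3: X at X[1]=Y[4] → R at X[4]=Y[8] → L at X[11]=Y[9]. The LCS DP gives dp[11][9] = 3, so this is optimal.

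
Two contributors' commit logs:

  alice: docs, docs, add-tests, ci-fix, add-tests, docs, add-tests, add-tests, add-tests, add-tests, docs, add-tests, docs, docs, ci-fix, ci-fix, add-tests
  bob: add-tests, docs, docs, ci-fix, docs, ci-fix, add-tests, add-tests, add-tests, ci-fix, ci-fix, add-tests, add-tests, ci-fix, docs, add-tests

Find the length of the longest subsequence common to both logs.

11

One common subsequence of length 11: docs (alice #1, bob #2), then docs (alice #2, bob #3), then ci-fix (alice #4, bob #4), then docs (alice #6, bob #5), then add-tests (alice #7, bob #7), then add-tests (alice #8, bob #8), then add-tests (alice #9, bob #9), then add-tests (alice #10, bob #12), then add-tests (alice #12, bob #13), then docs (alice #14, bob #15), then add-tests (alice #17, bob #16), and the DP table's final entry dp[17][16] is also 11, so no common subsequence is longer.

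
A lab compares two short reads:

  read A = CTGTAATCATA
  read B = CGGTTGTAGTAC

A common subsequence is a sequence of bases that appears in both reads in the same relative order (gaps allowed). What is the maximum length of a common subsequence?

7

Let dp[i][j] be the LCS length of the first i bases of read A and the first j bases of read B. dp[i][j] = dp[i-1][j-1]+1 when the i-th and j-th bases match, else max(dp[i-1][j], dp[i][j-1]).
    ·  C  G  G  T  T  G  T  A  G  T  A  C
 ·  0  0  0  0  0  0  0  0  0  0  0  0  0
 C  0  1  1  1  1  1  1  1  1  1  1  1  1
 T  0  1  1  1  2  2  2  2  2  2  2  2  2
 G  0  1  2  2  2  2  3  3  3  3  3  3  3
 T  0  1  2  2  3  3  3  4  4  4  4  4  4
 A  0  1  2  2  3  3  3  4  5  5  5  5  5
 A  0  1  2  2  3  3  3  4  5  5  5  6  6
 T  0  1  2  2  3  4  4  4  5  5  6  6  6
 C  0  1  2  2  3  4  4  4  5  5  6  6  7
 A  0  1  2  2  3  4  4  4  5  5  6  7  7
 T  0  1  2  2  3  4  4  5  5  5  6  7  7
 A  0  1  2  2  3  4  4  5  6  6  6  7  7
dp[11][12] = 7. One LCS (by backtracking along matches): CTGTAAC.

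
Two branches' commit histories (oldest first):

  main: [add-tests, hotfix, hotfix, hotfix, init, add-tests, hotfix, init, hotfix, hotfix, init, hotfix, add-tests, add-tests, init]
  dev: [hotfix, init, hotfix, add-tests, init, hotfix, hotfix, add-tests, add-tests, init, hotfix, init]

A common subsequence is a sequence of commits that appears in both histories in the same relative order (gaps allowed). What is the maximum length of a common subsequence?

One common subsequence of length 9: hotfix (main #2, dev #1), then hotfix (main #4, dev #3), then add-tests (main #6, dev #4), then init (main #8, dev #5), then hotfix (main #9, dev #6), then hotfix (main #10, dev #7), then init (main #11, dev #10), then hotfix (main #12, dev #11), then init (main #15, dev #12), and the DP table's final entry dp[15][12] is also 9, so no common subsequence is longer.

9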